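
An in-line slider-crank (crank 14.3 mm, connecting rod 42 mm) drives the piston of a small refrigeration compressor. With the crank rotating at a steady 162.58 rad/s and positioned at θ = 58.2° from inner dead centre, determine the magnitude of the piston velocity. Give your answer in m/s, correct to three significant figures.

2.35

ω = 162.6 rad/s
For an in-line slider-crank, x = r cosθ + √(L² − r² sin²θ), so v = −rω sinθ·[1 + r cosθ/√(L² − r² sin²θ)].
With r = 0.0143 m, L = 0.042 m, θ = 58.2°: √(L² − r² sin²θ) = 0.040203 m.
v = −0.0143·162.6·0.84989·[1 + 0.0143·0.52696/0.040203] = -2.3463 m/s.
|v| = 2.3463 m/s.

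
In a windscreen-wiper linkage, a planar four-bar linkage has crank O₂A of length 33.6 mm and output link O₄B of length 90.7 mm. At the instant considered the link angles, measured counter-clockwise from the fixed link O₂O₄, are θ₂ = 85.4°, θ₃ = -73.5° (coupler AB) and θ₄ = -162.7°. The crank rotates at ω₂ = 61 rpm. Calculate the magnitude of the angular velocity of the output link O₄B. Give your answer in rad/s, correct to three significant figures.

ω₂ = 6.388 rad/s (from 61 rpm).
Differentiating the loop-closure r₂e^{iθ₂}+r₃e^{iθ₃}=r₁+r₄e^{iθ₄} gives r₂ω₂e^{iθ₂}+r₃ω₃e^{iθ₃}=r₄ω₄e^{iθ₄}.
Eliminating the other unknown: ω₄ = r₂ω₂ sin(θ₂−θ₃) / [r₄ sin(θ₄−θ₃)].
Numerator sine = +0.36000; denominator sine = -0.99990.
Result = 0.0336·6.388·(+0.36000) / (0.0907·(-0.99990)) = -0.85198 rad/s; magnitude 0.85198 rad/s.

0.852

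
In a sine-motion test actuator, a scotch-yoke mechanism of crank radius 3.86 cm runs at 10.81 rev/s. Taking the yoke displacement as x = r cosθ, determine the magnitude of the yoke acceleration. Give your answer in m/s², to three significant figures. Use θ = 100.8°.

ω = 67.92 rad/s (from 10.81 rev/s).
x = r cosθ ⇒ ẍ = −rω² cosθ (ω constant).
|a| = rω²|cosθ| = 0.0386·(67.92)²·|cos 100.8°| = 33.368 m/s².

33.4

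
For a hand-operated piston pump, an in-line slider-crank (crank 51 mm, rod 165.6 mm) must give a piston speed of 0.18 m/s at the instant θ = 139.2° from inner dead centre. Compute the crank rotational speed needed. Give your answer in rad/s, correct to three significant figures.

7.09

For an in-line slider-crank, |v_piston| = rω|sinθ|·[1 + r cosθ/√(L² − r² sin²θ)].
With r = 0.051 m, L = 0.1656 m, θ = 139.2°: the bracketed kinematic factor |dx/dθ| = 0.025393 m.
ω = v/|dx/dθ| = 0.18/0.025393 = 7.0885 rad/s.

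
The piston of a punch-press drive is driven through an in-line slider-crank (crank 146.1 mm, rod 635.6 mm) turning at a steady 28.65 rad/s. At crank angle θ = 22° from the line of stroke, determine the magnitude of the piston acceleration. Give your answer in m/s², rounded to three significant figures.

ω = 28.65 rad/s
x(θ) = r cosθ + √(L² − r² sin²θ); with ω constant, a = ω²·d²x/dθ².
d²x/dθ² = −r cosθ − r²(cos2θ)/√u − r⁴ sin²2θ/(4u^{3/2}),  u = L² − r² sin²θ = 0.400992 m².
Substituting r = 0.1461 m, L = 0.6356 m, θ = 22°: d²x/dθ² = -0.15993 m.
a = ω²·d²x/dθ² = (28.65)²·(-0.15993) = -131.27 m/s²;  |a| = 131.27 m/s².

131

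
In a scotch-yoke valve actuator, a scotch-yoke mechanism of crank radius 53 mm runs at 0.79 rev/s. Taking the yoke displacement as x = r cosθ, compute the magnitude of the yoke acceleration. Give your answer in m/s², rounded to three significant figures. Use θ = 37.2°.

ω = 4.964 rad/s (from 0.79 rev/s).
x = r cosθ ⇒ ẍ = −rω² cosθ (ω constant).
|a| = rω²|cosθ| = 0.053·(4.964)²·|cos 37.2°| = 1.0401 m/s².

1.04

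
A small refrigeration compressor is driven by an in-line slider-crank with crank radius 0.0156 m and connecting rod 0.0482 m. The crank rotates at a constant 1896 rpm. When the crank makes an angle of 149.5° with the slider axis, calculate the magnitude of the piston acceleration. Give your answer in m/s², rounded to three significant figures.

ω = 2π·1896/60 = 198.5 rad/s
x(θ) = r cosθ + √(L² − r² sin²θ); with ω constant, a = ω²·d²x/dθ².
d²x/dθ² = −r cosθ − r²(cos2θ)/√u − r⁴ sin²2θ/(4u^{3/2}),  u = L² − r² sin²θ = 0.00226055 m².
Substituting r = 0.0156 m, L = 0.0482 m, θ = 149.5°: d²x/dθ² = +0.010855 m.
a = ω²·d²x/dθ² = (198.5)²·(+0.010855) = +427.9 m/s²;  |a| = 427.9 m/s².

428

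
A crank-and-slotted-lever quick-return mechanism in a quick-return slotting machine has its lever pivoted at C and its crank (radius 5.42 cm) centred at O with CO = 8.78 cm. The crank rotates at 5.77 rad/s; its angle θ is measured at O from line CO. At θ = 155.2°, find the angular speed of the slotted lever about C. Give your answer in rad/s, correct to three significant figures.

3.97

ω = 5.77 rad/s
Crank pin A relative to C: A = (d + r cosθ, r sinθ); lever angle φ = atan2(r sinθ, d + r cosθ).
Differentiating tanφ: φ̇ = rω(d cosθ + r)/(d² + r² + 2dr cosθ).
d² + r² + 2dr cosθ = |CA|² = 0.00200669 m²;  d cosθ + r = -0.025503 m.
|ω_lever| = |0.0542·5.77·-0.025503| / 0.00200669 = 3.9745 rad/s.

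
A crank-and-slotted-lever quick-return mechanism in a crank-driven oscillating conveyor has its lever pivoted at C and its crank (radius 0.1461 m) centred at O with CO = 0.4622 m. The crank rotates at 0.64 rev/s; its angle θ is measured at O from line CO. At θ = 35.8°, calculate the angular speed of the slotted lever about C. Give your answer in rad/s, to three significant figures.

0.888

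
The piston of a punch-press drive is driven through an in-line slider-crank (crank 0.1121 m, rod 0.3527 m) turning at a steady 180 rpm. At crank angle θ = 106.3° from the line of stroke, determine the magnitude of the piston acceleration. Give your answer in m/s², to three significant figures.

22.3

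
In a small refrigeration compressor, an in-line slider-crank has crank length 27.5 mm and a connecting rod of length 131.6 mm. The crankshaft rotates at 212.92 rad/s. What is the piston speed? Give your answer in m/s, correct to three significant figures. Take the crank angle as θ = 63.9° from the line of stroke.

ω = 212.9 rad/s
For an in-line slider-crank, x = r cosθ + √(L² − r² sin²θ), so v = −rω sinθ·[1 + r cosθ/√(L² − r² sin²θ)].
With r = 0.0275 m, L = 0.1316 m, θ = 63.9°: √(L² − r² sin²θ) = 0.12926 m.
v = −0.0275·212.9·0.89803·[1 + 0.0275·0.43994/0.12926] = -5.7504 m/s.
|v| = 5.7504 m/s.

5.75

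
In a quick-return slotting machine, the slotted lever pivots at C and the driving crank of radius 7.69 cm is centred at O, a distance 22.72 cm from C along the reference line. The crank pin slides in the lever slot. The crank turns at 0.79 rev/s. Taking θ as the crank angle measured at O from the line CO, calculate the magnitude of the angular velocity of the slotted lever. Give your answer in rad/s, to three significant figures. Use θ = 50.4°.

ω = 4.964 rad/s (from 0.79 rev/s).
Crank pin A relative to C: A = (d + r cosθ, r sinθ); lever angle φ = atan2(r sinθ, d + r cosθ).
Differentiating tanφ: φ̇ = rω(d cosθ + r)/(d² + r² + 2dr cosθ).
d² + r² + 2dr cosθ = |CA|² = 0.0798072 m²;  d cosθ + r = +0.22172 m.
|ω_lever| = |0.0769·4.964·+0.22172| / 0.0798072 = 1.0605 rad/s.

1.06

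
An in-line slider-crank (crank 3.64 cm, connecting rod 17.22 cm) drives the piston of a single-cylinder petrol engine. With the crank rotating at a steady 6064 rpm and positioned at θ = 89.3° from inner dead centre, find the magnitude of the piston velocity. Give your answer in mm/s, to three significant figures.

ω = 2π·6064/60 = 635 rad/s
For an in-line slider-crank, x = r cosθ + √(L² − r² sin²θ), so v = −rω sinθ·[1 + r cosθ/√(L² − r² sin²θ)].
With r = 0.0364 m, L = 0.1722 m, θ = 89.3°: √(L² − r² sin²θ) = 0.16831 m.
v = −0.0364·635·0.99993·[1 + 0.0364·0.01222/0.16831] = -23.174 m/s.
|v| = 23.174 m/s = 23174 mm/s.

23200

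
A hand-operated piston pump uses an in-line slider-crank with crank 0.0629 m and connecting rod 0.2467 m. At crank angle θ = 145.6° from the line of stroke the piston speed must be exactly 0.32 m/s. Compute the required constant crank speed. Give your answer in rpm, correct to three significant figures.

109

For an in-line slider-crank, |v_piston| = rω|sinθ|·[1 + r cosθ/√(L² − r² sin²θ)].
With r = 0.0629 m, L = 0.2467 m, θ = 145.6°: the bracketed kinematic factor |dx/dθ| = 0.027982 m.
ω = v/|dx/dθ| = 0.32/0.027982 = 11.436 rad/s.
N = 60ω/(2π) = 109.21 rpm.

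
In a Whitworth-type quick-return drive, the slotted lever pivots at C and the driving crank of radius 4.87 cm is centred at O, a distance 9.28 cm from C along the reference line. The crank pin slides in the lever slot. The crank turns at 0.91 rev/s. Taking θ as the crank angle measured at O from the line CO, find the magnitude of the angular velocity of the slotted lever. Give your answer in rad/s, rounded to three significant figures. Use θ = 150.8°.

2.91

ω = 5.718 rad/s (from 0.91 rev/s).
Crank pin A relative to C: A = (d + r cosθ, r sinθ); lever angle φ = atan2(r sinθ, d + r cosθ).
Differentiating tanφ: φ̇ = rω(d cosθ + r)/(d² + r² + 2dr cosθ).
d² + r² + 2dr cosθ = |CA|² = 0.00309343 m²;  d cosθ + r = -0.032307 m.
|ω_lever| = |0.0487·5.718·-0.032307| / 0.00309343 = 2.9081 rad/s.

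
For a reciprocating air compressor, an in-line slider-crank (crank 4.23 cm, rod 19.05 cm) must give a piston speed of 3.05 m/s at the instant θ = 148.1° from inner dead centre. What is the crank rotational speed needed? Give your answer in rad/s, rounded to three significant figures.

For an in-line slider-crank, |v_piston| = rω|sinθ|·[1 + r cosθ/√(L² − r² sin²θ)].
With r = 0.0423 m, L = 0.1905 m, θ = 148.1°: the bracketed kinematic factor |dx/dθ| = 0.01811 m.
ω = v/|dx/dθ| = 3.05/0.01811 = 168.42 rad/s.

168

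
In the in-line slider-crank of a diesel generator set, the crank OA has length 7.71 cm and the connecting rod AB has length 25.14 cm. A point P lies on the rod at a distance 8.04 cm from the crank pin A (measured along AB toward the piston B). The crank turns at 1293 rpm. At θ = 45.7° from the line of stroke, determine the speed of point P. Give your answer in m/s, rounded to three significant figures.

9.41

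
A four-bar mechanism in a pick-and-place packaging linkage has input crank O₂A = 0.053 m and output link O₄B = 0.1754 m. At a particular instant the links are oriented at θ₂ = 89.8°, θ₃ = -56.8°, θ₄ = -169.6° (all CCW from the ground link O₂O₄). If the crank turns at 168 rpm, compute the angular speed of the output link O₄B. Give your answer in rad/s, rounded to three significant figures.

3.17

ω₂ = 17.59 rad/s (from 168 rpm).
Differentiating the loop-closure r₂e^{iθ₂}+r₃e^{iθ₃}=r₁+r₄e^{iθ₄} gives r₂ω₂e^{iθ₂}+r₃ω₃e^{iθ₃}=r₄ω₄e^{iθ₄}.
Eliminating the other unknown: ω₄ = r₂ω₂ sin(θ₂−θ₃) / [r₄ sin(θ₄−θ₃)].
Numerator sine = +0.55048; denominator sine = -0.92186.
Result = 0.053·17.59·(+0.55048) / (0.1754·(-0.92186)) = -3.1744 rad/s; magnitude 3.1744 rad/s.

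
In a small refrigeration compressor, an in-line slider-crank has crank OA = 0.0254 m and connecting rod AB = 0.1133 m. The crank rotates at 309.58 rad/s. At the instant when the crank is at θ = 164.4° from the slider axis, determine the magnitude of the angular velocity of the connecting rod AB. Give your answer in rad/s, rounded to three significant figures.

ω = 309.6 rad/s
The rod makes angle φ with the slider axis where L sinφ = r sinθ; differentiating, L cosφ·φ̇ = r ω cosθ.
L cosφ = √(L² − r² sin²θ) = 0.11309 m.
|ω_rod| = r ω |cosθ| / √(L² − r² sin²θ) = 0.0254·309.6·0.96316/0.11309 = 66.968 rad/s.

67.0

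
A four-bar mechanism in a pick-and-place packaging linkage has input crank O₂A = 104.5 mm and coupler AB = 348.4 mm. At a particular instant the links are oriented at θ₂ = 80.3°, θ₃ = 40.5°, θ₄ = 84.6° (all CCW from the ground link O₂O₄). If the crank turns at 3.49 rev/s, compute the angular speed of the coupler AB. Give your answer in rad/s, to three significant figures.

0.709

ω₂ = 21.93 rad/s (from 3.49 rev/s).
Differentiating the loop-closure r₂e^{iθ₂}+r₃e^{iθ₃}=r₁+r₄e^{iθ₄} gives r₂ω₂e^{iθ₂}+r₃ω₃e^{iθ₃}=r₄ω₄e^{iθ₄}.
Eliminating the other unknown: ω₃ = r₂ω₂ sin(θ₄−θ₂) / [r₃ sin(θ₃−θ₄)].
Numerator sine = +0.07498; denominator sine = -0.69591.
Result = 0.1045·21.93·(+0.07498) / (0.3484·(-0.69591)) = -0.70864 rad/s; magnitude 0.70864 rad/s.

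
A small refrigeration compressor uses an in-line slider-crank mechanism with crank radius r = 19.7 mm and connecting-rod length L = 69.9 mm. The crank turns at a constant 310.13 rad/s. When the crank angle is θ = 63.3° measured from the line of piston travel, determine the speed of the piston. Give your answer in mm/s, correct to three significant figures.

ω = 310.1 rad/s
For an in-line slider-crank, x = r cosθ + √(L² − r² sin²θ), so v = −rω sinθ·[1 + r cosθ/√(L² − r² sin²θ)].
With r = 0.0197 m, L = 0.0699 m, θ = 63.3°: √(L² − r² sin²θ) = 0.067648 m.
v = −0.0197·310.1·0.89337·[1 + 0.0197·0.44932/0.067648] = -6.1723 m/s.
|v| = 6.1723 m/s = 6172.3 mm/s.

6170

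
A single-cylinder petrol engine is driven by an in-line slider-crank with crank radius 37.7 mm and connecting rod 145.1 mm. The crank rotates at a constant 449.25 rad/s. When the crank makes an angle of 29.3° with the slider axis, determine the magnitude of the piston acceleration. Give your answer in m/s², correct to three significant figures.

7700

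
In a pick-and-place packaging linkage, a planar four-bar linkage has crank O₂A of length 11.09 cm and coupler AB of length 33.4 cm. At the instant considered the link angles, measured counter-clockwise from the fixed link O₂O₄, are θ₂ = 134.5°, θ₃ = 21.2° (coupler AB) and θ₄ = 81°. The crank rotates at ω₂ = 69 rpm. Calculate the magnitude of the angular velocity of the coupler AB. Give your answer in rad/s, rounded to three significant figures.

2.23

ω₂ = 7.226 rad/s (from 69 rpm).
Differentiating the loop-closure r₂e^{iθ₂}+r₃e^{iθ₃}=r₁+r₄e^{iθ₄} gives r₂ω₂e^{iθ₂}+r₃ω₃e^{iθ₃}=r₄ω₄e^{iθ₄}.
Eliminating the other unknown: ω₃ = r₂ω₂ sin(θ₄−θ₂) / [r₃ sin(θ₃−θ₄)].
Numerator sine = -0.80386; denominator sine = -0.86427.
Result = 0.1109·7.226·(-0.80386) / (0.334·(-0.86427)) = +2.2315 rad/s; magnitude 2.2315 rad/s.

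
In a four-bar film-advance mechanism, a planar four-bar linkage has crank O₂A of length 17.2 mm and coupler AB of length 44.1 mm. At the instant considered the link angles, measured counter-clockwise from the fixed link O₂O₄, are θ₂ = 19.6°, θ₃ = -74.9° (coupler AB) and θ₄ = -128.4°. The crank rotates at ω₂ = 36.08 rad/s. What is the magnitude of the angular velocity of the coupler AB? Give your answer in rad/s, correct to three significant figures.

ω₂ = 36.08 rad/s
Differentiating the loop-closure r₂e^{iθ₂}+r₃e^{iθ₃}=r₁+r₄e^{iθ₄} gives r₂ω₂e^{iθ₂}+r₃ω₃e^{iθ₃}=r₄ω₄e^{iθ₄}.
Eliminating the other unknown: ω₃ = r₂ω₂ sin(θ₄−θ₂) / [r₃ sin(θ₃−θ₄)].
Numerator sine = -0.52992; denominator sine = +0.80386.
Result = 0.0172·36.08·(-0.52992) / (0.0441·(+0.80386)) = -9.2766 rad/s; magnitude 9.2766 rad/s.

9.28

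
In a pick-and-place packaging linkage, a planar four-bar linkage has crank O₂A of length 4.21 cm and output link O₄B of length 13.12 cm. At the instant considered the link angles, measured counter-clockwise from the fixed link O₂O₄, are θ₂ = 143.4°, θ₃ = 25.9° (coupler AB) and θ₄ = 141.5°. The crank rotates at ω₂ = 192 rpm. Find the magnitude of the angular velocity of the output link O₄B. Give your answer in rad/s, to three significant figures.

ω₂ = 20.11 rad/s (from 192 rpm).
Differentiating the loop-closure r₂e^{iθ₂}+r₃e^{iθ₃}=r₁+r₄e^{iθ₄} gives r₂ω₂e^{iθ₂}+r₃ω₃e^{iθ₃}=r₄ω₄e^{iθ₄}.
Eliminating the other unknown: ω₄ = r₂ω₂ sin(θ₂−θ₃) / [r₄ sin(θ₄−θ₃)].
Numerator sine = +0.88701; denominator sine = +0.90183.
Result = 0.0421·20.11·(+0.88701) / (0.1312·(+0.90183)) = +6.3457 rad/s; magnitude 6.3457 rad/s.

6.35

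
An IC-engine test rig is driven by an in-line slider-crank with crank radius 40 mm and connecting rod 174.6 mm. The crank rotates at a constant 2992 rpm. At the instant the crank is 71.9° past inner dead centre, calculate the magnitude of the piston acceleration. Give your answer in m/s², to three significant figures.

481

ω = 2π·2992/60 = 313.3 rad/s
x(θ) = r cosθ + √(L² − r² sin²θ); with ω constant, a = ω²·d²x/dθ².
d²x/dθ² = −r cosθ − r²(cos2θ)/√u − r⁴ sin²2θ/(4u^{3/2}),  u = L² − r² sin²θ = 0.0290396 m².
Substituting r = 0.04 m, L = 0.1746 m, θ = 71.9°: d²x/dθ² = -0.0048955 m.
a = ω²·d²x/dθ² = (313.3)²·(-0.0048955) = -480.6 m/s²;  |a| = 480.6 m/s².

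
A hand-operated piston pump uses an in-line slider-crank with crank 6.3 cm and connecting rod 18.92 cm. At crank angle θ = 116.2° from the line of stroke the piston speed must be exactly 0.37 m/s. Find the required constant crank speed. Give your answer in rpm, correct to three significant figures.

73.9

For an in-line slider-crank, |v_piston| = rω|sinθ|·[1 + r cosθ/√(L² − r² sin²θ)].
With r = 0.063 m, L = 0.1892 m, θ = 116.2°: the bracketed kinematic factor |dx/dθ| = 0.047819 m.
ω = v/|dx/dθ| = 0.37/0.047819 = 7.7375 rad/s.
N = 60ω/(2π) = 73.887 rpm.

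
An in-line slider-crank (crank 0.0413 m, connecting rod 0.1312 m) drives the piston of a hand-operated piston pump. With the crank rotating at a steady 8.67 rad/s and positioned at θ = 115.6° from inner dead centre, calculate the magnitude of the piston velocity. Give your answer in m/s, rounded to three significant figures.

ω = 8.67 rad/s
For an in-line slider-crank, x = r cosθ + √(L² − r² sin²θ), so v = −rω sinθ·[1 + r cosθ/√(L² − r² sin²θ)].
With r = 0.0413 m, L = 0.1312 m, θ = 115.6°: √(L² − r² sin²θ) = 0.1258 m.
v = −0.0413·8.67·0.90183·[1 + 0.0413·-0.43209/0.1258] = -0.27711 m/s.
|v| = 0.27711 m/s.

0.277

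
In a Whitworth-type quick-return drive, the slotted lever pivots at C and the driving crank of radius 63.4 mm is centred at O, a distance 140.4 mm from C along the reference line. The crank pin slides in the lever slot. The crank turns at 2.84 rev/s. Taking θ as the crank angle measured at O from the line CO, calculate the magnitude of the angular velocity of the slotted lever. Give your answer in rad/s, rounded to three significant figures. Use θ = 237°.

ω = 17.84 rad/s (from 2.84 rev/s).
Crank pin A relative to C: A = (d + r cosθ, r sinθ); lever angle φ = atan2(r sinθ, d + r cosθ).
Differentiating tanφ: φ̇ = rω(d cosθ + r)/(d² + r² + 2dr cosθ).
d² + r² + 2dr cosθ = |CA|² = 0.0140357 m²;  d cosθ + r = -0.013067 m.
|ω_lever| = |0.0634·17.84·-0.013067| / 0.0140357 = 1.0533 rad/s.

1.05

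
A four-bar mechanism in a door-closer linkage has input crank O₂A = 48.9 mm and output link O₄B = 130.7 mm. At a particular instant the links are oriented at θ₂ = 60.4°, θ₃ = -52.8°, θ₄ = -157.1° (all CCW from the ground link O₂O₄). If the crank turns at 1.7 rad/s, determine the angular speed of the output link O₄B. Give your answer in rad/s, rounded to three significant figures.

ω₂ = 1.7 rad/s
Differentiating the loop-closure r₂e^{iθ₂}+r₃e^{iθ₃}=r₁+r₄e^{iθ₄} gives r₂ω₂e^{iθ₂}+r₃ω₃e^{iθ₃}=r₄ω₄e^{iθ₄}.
Eliminating the other unknown: ω₄ = r₂ω₂ sin(θ₂−θ₃) / [r₄ sin(θ₄−θ₃)].
Numerator sine = +0.91914; denominator sine = -0.96902.
Result = 0.0489·1.7·(+0.91914) / (0.1307·(-0.96902)) = -0.6033 rad/s; magnitude 0.6033 rad/s.

0.603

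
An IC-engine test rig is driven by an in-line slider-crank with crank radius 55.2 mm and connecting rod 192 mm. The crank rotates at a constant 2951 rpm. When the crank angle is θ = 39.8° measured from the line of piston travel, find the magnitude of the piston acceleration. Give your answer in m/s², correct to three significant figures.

4360

ω = 2π·2951/60 = 309 rad/s
x(θ) = r cosθ + √(L² − r² sin²θ); with ω constant, a = ω²·d²x/dθ².
d²x/dθ² = −r cosθ − r²(cos2θ)/√u − r⁴ sin²2θ/(4u^{3/2}),  u = L² − r² sin²θ = 0.0356155 m².
Substituting r = 0.0552 m, L = 0.192 m, θ = 39.8°: d²x/dθ² = -0.045658 m.
a = ω²·d²x/dθ² = (309)²·(-0.045658) = -4360.3 m/s²;  |a| = 4360.3 m/s².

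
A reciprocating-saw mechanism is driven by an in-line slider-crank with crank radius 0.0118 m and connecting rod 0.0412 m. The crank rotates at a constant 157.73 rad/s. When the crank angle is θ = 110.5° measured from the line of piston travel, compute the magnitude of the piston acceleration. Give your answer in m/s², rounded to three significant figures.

168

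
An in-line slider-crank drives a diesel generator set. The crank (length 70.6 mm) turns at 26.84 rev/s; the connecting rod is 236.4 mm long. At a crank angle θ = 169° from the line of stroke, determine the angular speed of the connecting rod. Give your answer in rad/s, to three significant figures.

ω = 168.6 rad/s (converted from 26.84 rev/s).
The rod makes angle φ with the slider axis where L sinφ = r sinθ; differentiating, L cosφ·φ̇ = r ω cosθ.
L cosφ = √(L² − r² sin²θ) = 0.23602 m.
|ω_rod| = r ω |cosθ| / √(L² − r² sin²θ) = 0.0706·168.6·0.98163/0.23602 = 49.519 rad/s.

49.5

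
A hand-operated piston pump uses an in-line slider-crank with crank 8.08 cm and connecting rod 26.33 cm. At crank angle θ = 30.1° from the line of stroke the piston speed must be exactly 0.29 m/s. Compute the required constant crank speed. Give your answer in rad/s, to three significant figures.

For an in-line slider-crank, |v_piston| = rω|sinθ|·[1 + r cosθ/√(L² − r² sin²θ)].
With r = 0.0808 m, L = 0.2633 m, θ = 30.1°: the bracketed kinematic factor |dx/dθ| = 0.05141 m.
ω = v/|dx/dθ| = 0.29/0.05141 = 5.6409 rad/s.

5.64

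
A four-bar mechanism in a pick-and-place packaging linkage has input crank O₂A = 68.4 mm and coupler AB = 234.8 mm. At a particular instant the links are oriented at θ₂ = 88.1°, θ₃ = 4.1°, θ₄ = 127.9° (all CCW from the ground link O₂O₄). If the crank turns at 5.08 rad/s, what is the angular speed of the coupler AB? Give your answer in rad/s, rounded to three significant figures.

1.14

ω₂ = 5.08 rad/s
Differentiating the loop-closure r₂e^{iθ₂}+r₃e^{iθ₃}=r₁+r₄e^{iθ₄} gives r₂ω₂e^{iθ₂}+r₃ω₃e^{iθ₃}=r₄ω₄e^{iθ₄}.
Eliminating the other unknown: ω₃ = r₂ω₂ sin(θ₄−θ₂) / [r₃ sin(θ₃−θ₄)].
Numerator sine = +0.64011; denominator sine = -0.83098.
Result = 0.0684·5.08·(+0.64011) / (0.2348·(-0.83098)) = -1.1399 rad/s; magnitude 1.1399 rad/s.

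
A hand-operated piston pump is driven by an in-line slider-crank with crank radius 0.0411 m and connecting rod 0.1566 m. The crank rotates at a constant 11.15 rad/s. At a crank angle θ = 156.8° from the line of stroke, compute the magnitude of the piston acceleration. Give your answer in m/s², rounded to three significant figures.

3.75

ω = 11.15 rad/s
x(θ) = r cosθ + √(L² − r² sin²θ); with ω constant, a = ω²·d²x/dθ².
d²x/dθ² = −r cosθ − r²(cos2θ)/√u − r⁴ sin²2θ/(4u^{3/2}),  u = L² − r² sin²θ = 0.0242614 m².
Substituting r = 0.0411 m, L = 0.1566 m, θ = 156.8°: d²x/dθ² = +0.030199 m.
a = ω²·d²x/dθ² = (11.15)²·(+0.030199) = +3.7544 m/s²;  |a| = 3.7544 m/s².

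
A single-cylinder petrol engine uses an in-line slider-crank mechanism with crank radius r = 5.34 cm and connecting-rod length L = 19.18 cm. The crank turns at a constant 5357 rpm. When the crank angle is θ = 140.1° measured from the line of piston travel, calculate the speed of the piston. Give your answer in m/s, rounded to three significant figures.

ω = 2π·5357/60 = 561 rad/s
For an in-line slider-crank, x = r cosθ + √(L² − r² sin²θ), so v = −rω sinθ·[1 + r cosθ/√(L² − r² sin²θ)].
With r = 0.0534 m, L = 0.1918 m, θ = 140.1°: √(L² − r² sin²θ) = 0.18872 m.
v = −0.0534·561·0.64145·[1 + 0.0534·-0.76717/0.18872] = -15.044 m/s.
|v| = 15.044 m/s.

15.0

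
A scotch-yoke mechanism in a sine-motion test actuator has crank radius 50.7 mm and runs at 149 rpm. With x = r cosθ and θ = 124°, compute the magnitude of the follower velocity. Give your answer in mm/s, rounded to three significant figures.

656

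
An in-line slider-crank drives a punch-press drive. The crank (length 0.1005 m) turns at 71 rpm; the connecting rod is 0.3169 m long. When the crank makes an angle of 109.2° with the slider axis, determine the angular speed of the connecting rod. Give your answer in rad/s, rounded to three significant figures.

0.813

ω = 7.435 rad/s (converted from 71 rpm).
The rod makes angle φ with the slider axis where L sinφ = r sinθ; differentiating, L cosφ·φ̇ = r ω cosθ.
L cosφ = √(L² − r² sin²θ) = 0.30235 m.
|ω_rod| = r ω |cosθ| / √(L² − r² sin²θ) = 0.1005·7.435·0.32887/0.30235 = 0.81275 rad/s.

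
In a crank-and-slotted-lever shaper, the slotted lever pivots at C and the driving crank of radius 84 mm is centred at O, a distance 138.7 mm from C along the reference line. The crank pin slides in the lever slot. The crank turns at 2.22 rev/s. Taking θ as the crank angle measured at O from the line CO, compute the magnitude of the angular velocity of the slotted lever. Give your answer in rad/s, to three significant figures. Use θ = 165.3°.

ω = 13.95 rad/s (from 2.22 rev/s).
Crank pin A relative to C: A = (d + r cosθ, r sinθ); lever angle φ = atan2(r sinθ, d + r cosθ).
Differentiating tanφ: φ̇ = rω(d cosθ + r)/(d² + r² + 2dr cosθ).
d² + r² + 2dr cosθ = |CA|² = 0.0037548 m²;  d cosθ + r = -0.05016 m.
|ω_lever| = |0.084·13.95·-0.05016| / 0.0037548 = 15.652 rad/s.

15.7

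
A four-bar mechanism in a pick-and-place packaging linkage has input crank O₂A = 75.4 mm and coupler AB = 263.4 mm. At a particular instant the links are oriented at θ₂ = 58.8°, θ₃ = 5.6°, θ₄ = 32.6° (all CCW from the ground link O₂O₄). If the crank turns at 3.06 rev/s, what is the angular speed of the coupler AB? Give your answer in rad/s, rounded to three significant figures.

5.35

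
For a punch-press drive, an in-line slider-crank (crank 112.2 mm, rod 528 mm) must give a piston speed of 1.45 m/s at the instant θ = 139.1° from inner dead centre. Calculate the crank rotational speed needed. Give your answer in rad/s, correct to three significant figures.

23.6

For an in-line slider-crank, |v_piston| = rω|sinθ|·[1 + r cosθ/√(L² − r² sin²θ)].
With r = 0.1122 m, L = 0.528 m, θ = 139.1°: the bracketed kinematic factor |dx/dθ| = 0.061547 m.
ω = v/|dx/dθ| = 1.45/0.061547 = 23.559 rad/s.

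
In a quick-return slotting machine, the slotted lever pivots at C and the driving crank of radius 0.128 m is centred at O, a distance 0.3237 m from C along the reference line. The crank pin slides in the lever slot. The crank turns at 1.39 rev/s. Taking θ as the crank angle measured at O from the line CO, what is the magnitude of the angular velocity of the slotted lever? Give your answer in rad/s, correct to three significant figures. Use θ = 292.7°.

1.85

ω = 8.734 rad/s (from 1.39 rev/s).
Crank pin A relative to C: A = (d + r cosθ, r sinθ); lever angle φ = atan2(r sinθ, d + r cosθ).
Differentiating tanφ: φ̇ = rω(d cosθ + r)/(d² + r² + 2dr cosθ).
d² + r² + 2dr cosθ = |CA|² = 0.153145 m²;  d cosθ + r = +0.25292 m.
|ω_lever| = |0.128·8.734·+0.25292| / 0.153145 = 1.8462 rad/s.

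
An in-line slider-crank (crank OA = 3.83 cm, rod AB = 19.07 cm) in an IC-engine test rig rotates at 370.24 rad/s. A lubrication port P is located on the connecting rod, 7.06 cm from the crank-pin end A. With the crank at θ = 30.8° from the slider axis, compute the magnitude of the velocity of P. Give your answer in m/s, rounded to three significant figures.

10.9

ω = 370.2 rad/s.  Crank-pin speed |V_A| = rω = 14.18 m/s, perpendicular to OA.
Rod angle: sinφ = −(r/L) sinθ ⇒ φ = -5.903°; ω_rod = −rω cosθ/√(L²−r²sin²θ) = -64.212 rad/s.
V_P = V_A + ω_rod × AP, with AP = 0.0706 m along the rod.
Components: V_Px = −rω sinθ − a·ω_rod·sinφ = -7.7271 m/s;  V_Py = rω cosθ + a·ω_rod·cosφ = +7.6709 m/s.
|V_P| = √(V_Px² + V_Py²) = 10.888 m/s.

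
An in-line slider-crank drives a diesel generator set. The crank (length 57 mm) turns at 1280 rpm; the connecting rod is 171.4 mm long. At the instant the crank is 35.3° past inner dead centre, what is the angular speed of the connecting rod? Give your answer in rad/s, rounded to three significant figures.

ω = 134 rad/s (converted from 1280 rpm).
The rod makes angle φ with the slider axis where L sinφ = r sinθ; differentiating, L cosφ·φ̇ = r ω cosθ.
L cosφ = √(L² − r² sin²θ) = 0.16821 m.
|ω_rod| = r ω |cosθ| / √(L² − r² sin²θ) = 0.057·134·0.81614/0.16821 = 37.071 rad/s.

37.1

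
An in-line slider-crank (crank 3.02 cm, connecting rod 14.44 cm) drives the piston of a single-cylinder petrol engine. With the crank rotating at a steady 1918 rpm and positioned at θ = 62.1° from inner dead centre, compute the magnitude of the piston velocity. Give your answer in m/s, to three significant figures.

5.89

ω = 2π·1918/60 = 200.9 rad/s
For an in-line slider-crank, x = r cosθ + √(L² − r² sin²θ), so v = −rω sinθ·[1 + r cosθ/√(L² − r² sin²θ)].
With r = 0.0302 m, L = 0.1444 m, θ = 62.1°: √(L² − r² sin²θ) = 0.14191 m.
v = −0.0302·200.9·0.88377·[1 + 0.0302·0.46793/0.14191] = -5.8945 m/s.
|v| = 5.8945 m/s.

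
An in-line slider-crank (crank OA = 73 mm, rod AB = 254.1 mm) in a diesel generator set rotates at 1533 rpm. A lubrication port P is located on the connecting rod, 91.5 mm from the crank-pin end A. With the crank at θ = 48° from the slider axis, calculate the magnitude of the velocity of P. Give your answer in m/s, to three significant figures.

ω = 160.5 rad/s.  Crank-pin speed |V_A| = rω = 11.719 m/s, perpendicular to OA.
Rod angle: sinφ = −(r/L) sinθ ⇒ φ = -12.327°; ω_rod = −rω cosθ/√(L²−r²sin²θ) = -31.589 rad/s.
V_P = V_A + ω_rod × AP, with AP = 0.0915 m along the rod.
Components: V_Px = −rω sinθ − a·ω_rod·sinφ = -9.3261 m/s;  V_Py = rω cosθ + a·ω_rod·cosφ = +5.0179 m/s.
|V_P| = √(V_Px² + V_Py²) = 10.59 m/s.

10.6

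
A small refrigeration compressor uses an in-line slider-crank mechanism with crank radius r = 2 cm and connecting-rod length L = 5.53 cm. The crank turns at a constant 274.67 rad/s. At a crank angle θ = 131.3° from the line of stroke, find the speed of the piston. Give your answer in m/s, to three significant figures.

3.10

ω = 274.7 rad/s
For an in-line slider-crank, x = r cosθ + √(L² − r² sin²θ), so v = −rω sinθ·[1 + r cosθ/√(L² − r² sin²θ)].
With r = 0.02 m, L = 0.0553 m, θ = 131.3°: √(L² − r² sin²θ) = 0.05322 m.
v = −0.02·274.7·0.75126·[1 + 0.02·-0.66000/0.05322] = -3.1034 m/s.
|v| = 3.1034 m/s.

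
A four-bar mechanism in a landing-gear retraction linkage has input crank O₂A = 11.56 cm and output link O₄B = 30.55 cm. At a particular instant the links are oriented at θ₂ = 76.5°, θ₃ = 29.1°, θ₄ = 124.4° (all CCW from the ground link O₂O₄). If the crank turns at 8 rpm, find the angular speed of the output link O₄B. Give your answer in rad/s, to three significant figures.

ω₂ = 0.8378 rad/s (from 8 rpm).
Differentiating the loop-closure r₂e^{iθ₂}+r₃e^{iθ₃}=r₁+r₄e^{iθ₄} gives r₂ω₂e^{iθ₂}+r₃ω₃e^{iθ₃}=r₄ω₄e^{iθ₄}.
Eliminating the other unknown: ω₄ = r₂ω₂ sin(θ₂−θ₃) / [r₄ sin(θ₄−θ₃)].
Numerator sine = +0.73610; denominator sine = +0.99572.
Result = 0.1156·0.8378·(+0.73610) / (0.3055·(+0.99572)) = +0.23435 rad/s; magnitude 0.23435 rad/s.

0.234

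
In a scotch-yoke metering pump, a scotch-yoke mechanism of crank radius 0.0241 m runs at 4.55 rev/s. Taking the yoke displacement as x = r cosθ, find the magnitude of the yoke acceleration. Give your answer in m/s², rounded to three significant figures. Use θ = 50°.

ω = 28.59 rad/s (from 4.55 rev/s).
x = r cosθ ⇒ ẍ = −rω² cosθ (ω constant).
|a| = rω²|cosθ| = 0.0241·(28.59)²·|cos 50°| = 12.661 m/s².

12.7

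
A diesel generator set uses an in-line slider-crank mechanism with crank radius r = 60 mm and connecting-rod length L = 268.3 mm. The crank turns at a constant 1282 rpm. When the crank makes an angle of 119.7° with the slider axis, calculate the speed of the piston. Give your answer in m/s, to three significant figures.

6.21

ω = 2π·1282/60 = 134.3 rad/s
For an in-line slider-crank, x = r cosθ + √(L² − r² sin²θ), so v = −rω sinθ·[1 + r cosθ/√(L² − r² sin²θ)].
With r = 0.06 m, L = 0.2683 m, θ = 119.7°: √(L² − r² sin²θ) = 0.26319 m.
v = −0.06·134.3·0.86863·[1 + 0.06·-0.49546/0.26319] = -6.2066 m/s.
|v| = 6.2066 m/s.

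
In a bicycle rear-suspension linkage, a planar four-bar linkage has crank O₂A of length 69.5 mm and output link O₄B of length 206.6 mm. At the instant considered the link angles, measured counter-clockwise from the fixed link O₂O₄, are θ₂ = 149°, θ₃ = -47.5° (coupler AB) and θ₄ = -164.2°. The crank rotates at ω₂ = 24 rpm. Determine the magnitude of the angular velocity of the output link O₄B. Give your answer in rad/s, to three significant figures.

0.269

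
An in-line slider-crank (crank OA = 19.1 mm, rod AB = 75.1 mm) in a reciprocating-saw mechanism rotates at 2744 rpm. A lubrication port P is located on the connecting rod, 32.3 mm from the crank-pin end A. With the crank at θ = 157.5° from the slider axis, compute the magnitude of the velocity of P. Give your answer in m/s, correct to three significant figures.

3.45

ω = 287.4 rad/s.  Crank-pin speed |V_A| = rω = 5.4884 m/s, perpendicular to OA.
Rod angle: sinφ = −(r/L) sinθ ⇒ φ = -5.585°; ω_rod = −rω cosθ/√(L²−r²sin²θ) = +67.84 rad/s.
V_P = V_A + ω_rod × AP, with AP = 0.0323 m along the rod.
Components: V_Px = −rω sinθ − a·ω_rod·sinφ = -1.8871 m/s;  V_Py = rω cosθ + a·ω_rod·cosφ = -2.8898 m/s.
|V_P| = √(V_Px² + V_Py²) = 3.4514 m/s.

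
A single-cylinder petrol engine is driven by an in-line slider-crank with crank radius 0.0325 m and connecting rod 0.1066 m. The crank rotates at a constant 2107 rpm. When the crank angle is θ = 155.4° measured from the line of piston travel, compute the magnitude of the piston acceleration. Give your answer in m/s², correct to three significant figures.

ω = 2π·2107/60 = 220.6 rad/s
x(θ) = r cosθ + √(L² − r² sin²θ); with ω constant, a = ω²·d²x/dθ².
d²x/dθ² = −r cosθ − r²(cos2θ)/√u − r⁴ sin²2θ/(4u^{3/2}),  u = L² − r² sin²θ = 0.0111805 m².
Substituting r = 0.0325 m, L = 0.1066 m, θ = 155.4°: d²x/dθ² = +0.022888 m.
a = ω²·d²x/dθ² = (220.6)²·(+0.022888) = +1114.3 m/s²;  |a| = 1114.3 m/s².

1110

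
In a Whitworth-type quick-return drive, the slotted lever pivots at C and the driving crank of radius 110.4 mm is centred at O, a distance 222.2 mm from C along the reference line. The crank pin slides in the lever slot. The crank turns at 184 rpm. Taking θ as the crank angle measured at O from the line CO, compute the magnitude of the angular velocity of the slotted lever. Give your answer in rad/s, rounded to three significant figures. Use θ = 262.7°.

ω = 19.27 rad/s (from 184 rpm).
Crank pin A relative to C: A = (d + r cosθ, r sinθ); lever angle φ = atan2(r sinθ, d + r cosθ).
Differentiating tanφ: φ̇ = rω(d cosθ + r)/(d² + r² + 2dr cosθ).
d² + r² + 2dr cosθ = |CA|² = 0.055327 m²;  d cosθ + r = +0.082166 m.
|ω_lever| = |0.1104·19.27·+0.082166| / 0.055327 = 3.1592 rad/s.

3.16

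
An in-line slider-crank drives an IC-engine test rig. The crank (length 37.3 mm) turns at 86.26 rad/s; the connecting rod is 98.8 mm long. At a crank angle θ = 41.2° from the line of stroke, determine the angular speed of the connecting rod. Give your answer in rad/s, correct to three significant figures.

ω = 86.26 rad/s
The rod makes angle φ with the slider axis where L sinφ = r sinθ; differentiating, L cosφ·φ̇ = r ω cosθ.
L cosφ = √(L² − r² sin²θ) = 0.095696 m.
|ω_rod| = r ω |cosθ| / √(L² − r² sin²θ) = 0.0373·86.26·0.75241/0.095696 = 25.298 rad/s.

25.3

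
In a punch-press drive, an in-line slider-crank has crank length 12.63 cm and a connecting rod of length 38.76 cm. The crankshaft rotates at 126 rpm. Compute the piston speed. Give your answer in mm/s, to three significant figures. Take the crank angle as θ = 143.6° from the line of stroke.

725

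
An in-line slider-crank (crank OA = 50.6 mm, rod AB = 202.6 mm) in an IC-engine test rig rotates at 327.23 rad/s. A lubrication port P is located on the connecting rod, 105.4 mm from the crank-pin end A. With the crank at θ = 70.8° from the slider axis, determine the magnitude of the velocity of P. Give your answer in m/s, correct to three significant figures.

16.5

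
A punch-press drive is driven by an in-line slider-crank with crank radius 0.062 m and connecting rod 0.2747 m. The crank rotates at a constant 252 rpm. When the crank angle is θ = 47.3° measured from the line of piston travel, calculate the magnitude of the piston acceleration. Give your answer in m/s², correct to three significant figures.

28.6

ω = 2π·252/60 = 26.39 rad/s
x(θ) = r cosθ + √(L² − r² sin²θ); with ω constant, a = ω²·d²x/dθ².
d²x/dθ² = −r cosθ − r²(cos2θ)/√u − r⁴ sin²2θ/(4u^{3/2}),  u = L² − r² sin²θ = 0.0733839 m².
Substituting r = 0.062 m, L = 0.2747 m, θ = 47.3°: d²x/dθ² = -0.041093 m.
a = ω²·d²x/dθ² = (26.39)²·(-0.041093) = -28.617 m/s²;  |a| = 28.617 m/s².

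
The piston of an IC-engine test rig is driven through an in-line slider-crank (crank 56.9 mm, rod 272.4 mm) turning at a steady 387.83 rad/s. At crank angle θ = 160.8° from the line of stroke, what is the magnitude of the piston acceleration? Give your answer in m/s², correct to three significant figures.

6670

ω = 387.8 rad/s
x(θ) = r cosθ + √(L² − r² sin²θ); with ω constant, a = ω²·d²x/dθ².
d²x/dθ² = −r cosθ − r²(cos2θ)/√u − r⁴ sin²2θ/(4u^{3/2}),  u = L² − r² sin²θ = 0.0738516 m².
Substituting r = 0.0569 m, L = 0.2724 m, θ = 160.8°: d²x/dθ² = +0.044348 m.
a = ω²·d²x/dθ² = (387.8)²·(+0.044348) = +6670.5 m/s²;  |a| = 6670.5 m/s².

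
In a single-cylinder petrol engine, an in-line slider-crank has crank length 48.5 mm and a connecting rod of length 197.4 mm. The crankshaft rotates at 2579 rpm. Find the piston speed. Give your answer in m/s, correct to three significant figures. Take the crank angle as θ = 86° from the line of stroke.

ω = 2π·2579/60 = 270.1 rad/s
For an in-line slider-crank, x = r cosθ + √(L² − r² sin²θ), so v = −rω sinθ·[1 + r cosθ/√(L² − r² sin²θ)].
With r = 0.0485 m, L = 0.1974 m, θ = 86°: √(L² − r² sin²θ) = 0.19138 m.
v = −0.0485·270.1·0.99756·[1 + 0.0485·0.06976/0.19138] = -13.298 m/s.
|v| = 13.298 m/s.

13.3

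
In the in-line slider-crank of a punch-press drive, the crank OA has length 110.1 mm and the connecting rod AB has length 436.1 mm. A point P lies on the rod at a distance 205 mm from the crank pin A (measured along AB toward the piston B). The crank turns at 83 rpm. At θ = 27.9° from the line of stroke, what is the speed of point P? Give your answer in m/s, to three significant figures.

ω = 8.692 rad/s.  Crank-pin speed |V_A| = rω = 0.95696 m/s, perpendicular to OA.
Rod angle: sinφ = −(r/L) sinθ ⇒ φ = -6.785°; ω_rod = −rω cosθ/√(L²−r²sin²θ) = -1.953 rad/s.
V_P = V_A + ω_rod × AP, with AP = 0.205 m along the rod.
Components: V_Px = −rω sinθ − a·ω_rod·sinφ = -0.49509 m/s;  V_Py = rω cosθ + a·ω_rod·cosφ = +0.44817 m/s.
|V_P| = √(V_Px² + V_Py²) = 0.66781 m/s.

0.668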